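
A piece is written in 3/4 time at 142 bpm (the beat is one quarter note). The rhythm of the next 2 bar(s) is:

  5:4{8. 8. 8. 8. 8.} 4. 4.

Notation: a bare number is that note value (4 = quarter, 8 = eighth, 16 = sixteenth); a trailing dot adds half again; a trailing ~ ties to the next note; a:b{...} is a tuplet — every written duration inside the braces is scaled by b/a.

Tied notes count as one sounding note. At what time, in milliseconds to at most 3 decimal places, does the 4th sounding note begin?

note 4 onset = 9/5b = 760.563ms

1. 0.0ms @ 0 + 253.521ms (3/5)
2. 253.521ms @ 3/5 + 253.521ms (3/5)
3. 507.042ms @ 6/5 + 253.521ms (3/5)
4. 760.563ms @ 9/5 + 253.521ms (3/5)
5. 1014.085ms @ 12/5 + 253.521ms (3/5)
6. 1267.606ms @ 3 + 633.803ms (3/2)
7. 1901.408ms @ 9/2 + 633.803ms (3/2)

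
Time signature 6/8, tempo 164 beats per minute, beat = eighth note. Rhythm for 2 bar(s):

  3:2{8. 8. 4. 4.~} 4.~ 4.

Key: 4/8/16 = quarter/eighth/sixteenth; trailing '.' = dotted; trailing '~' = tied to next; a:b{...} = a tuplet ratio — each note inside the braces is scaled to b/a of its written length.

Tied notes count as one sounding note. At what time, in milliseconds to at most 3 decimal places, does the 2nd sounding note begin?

1. 0.0ms @ 0 + 365.854ms (1)
2. 365.854ms @ 1 + 365.854ms (1)
3. 731.707ms @ 2 + 731.707ms (2)
4. 1463.415ms @ 4 + 2926.829ms (8)

note 2 onset = 1b = 365.854ms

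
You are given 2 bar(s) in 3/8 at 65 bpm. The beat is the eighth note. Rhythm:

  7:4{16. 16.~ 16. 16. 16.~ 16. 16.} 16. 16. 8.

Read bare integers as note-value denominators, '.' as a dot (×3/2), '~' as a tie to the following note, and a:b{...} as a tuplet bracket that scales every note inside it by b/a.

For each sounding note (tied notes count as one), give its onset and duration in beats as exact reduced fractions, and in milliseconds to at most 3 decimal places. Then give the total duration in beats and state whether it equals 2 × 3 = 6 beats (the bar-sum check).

1) 0.0ms=0b +395.604ms=3/7b
2) 395.604ms=3/7b +791.209ms=6/7b
3) 1186.813ms=9/7b +395.604ms=3/7b
4) 1582.418ms=12/7b +791.209ms=6/7b
5) 2373.626ms=18/7b +395.604ms=3/7b
6) 2769.231ms=3b +692.308ms=3/4b
7) 3461.538ms=15/4b +692.308ms=3/4b
8) 4153.846ms=9/2b +1384.615ms=3/2b
Σ=6b of 6 (65bpm 3/8) — PASS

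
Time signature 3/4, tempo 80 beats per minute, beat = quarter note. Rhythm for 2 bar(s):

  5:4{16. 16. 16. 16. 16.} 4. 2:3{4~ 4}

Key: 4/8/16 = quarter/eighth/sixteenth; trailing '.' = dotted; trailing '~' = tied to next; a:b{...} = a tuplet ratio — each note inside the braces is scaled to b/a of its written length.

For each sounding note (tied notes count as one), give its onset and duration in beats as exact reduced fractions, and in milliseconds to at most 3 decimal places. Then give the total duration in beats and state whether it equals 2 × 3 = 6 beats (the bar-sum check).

1) 0.0ms=0b +225.0ms=3/10b
2) 225.0ms=3/10b +225.0ms=3/10b
3) 450.0ms=3/5b +225.0ms=3/10b
4) 675.0ms=9/10b +225.0ms=3/10b
5) 900.0ms=6/5b +225.0ms=3/10b
6) 1125.0ms=3/2b +1125.0ms=3/2b
7) 2250.0ms=3b +2250.0ms=3b
Σ=6b of 6 (80bpm 3/4) — PASS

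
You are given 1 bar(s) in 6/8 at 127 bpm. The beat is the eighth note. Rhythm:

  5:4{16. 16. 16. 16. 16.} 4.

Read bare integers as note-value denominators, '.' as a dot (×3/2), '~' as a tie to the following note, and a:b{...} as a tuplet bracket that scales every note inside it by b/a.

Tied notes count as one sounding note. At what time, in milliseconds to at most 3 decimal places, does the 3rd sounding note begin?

note 3 onset = 6/5b = 566.929ms

1. 0.0ms @ 0 + 283.465ms (3/5)
2. 283.465ms @ 3/5 + 283.465ms (3/5)
3. 566.929ms @ 6/5 + 283.465ms (3/5)
4. 850.394ms @ 9/5 + 283.465ms (3/5)
5. 1133.858ms @ 12/5 + 283.465ms (3/5)
6. 1417.323ms @ 3 + 1417.323ms (3)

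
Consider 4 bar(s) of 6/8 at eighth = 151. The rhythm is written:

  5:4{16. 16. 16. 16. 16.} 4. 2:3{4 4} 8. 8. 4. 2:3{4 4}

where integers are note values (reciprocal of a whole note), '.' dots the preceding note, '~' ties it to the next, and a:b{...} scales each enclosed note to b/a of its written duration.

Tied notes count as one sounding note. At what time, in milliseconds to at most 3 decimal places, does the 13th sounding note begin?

note 13 onset = 21b = 8344.371ms

1. 0.0ms @ 0 + 238.411ms (3/5)
2. 238.411ms @ 3/5 + 238.411ms (3/5)
3. 476.821ms @ 6/5 + 238.411ms (3/5)
4. 715.232ms @ 9/5 + 238.411ms (3/5)
5. 953.642ms @ 12/5 + 238.411ms (3/5)
6. 1192.053ms @ 3 + 1192.053ms (3)
7. 2384.106ms @ 6 + 1192.053ms (3)
8. 3576.159ms @ 9 + 1192.053ms (3)
9. 4768.212ms @ 12 + 596.026ms (3/2)
10. 5364.238ms @ 27/2 + 596.026ms (3/2)
11. 5960.265ms @ 15 + 1192.053ms (3)
12. 7152.318ms @ 18 + 1192.053ms (3)
13. 8344.371ms @ 21 + 1192.053ms (3)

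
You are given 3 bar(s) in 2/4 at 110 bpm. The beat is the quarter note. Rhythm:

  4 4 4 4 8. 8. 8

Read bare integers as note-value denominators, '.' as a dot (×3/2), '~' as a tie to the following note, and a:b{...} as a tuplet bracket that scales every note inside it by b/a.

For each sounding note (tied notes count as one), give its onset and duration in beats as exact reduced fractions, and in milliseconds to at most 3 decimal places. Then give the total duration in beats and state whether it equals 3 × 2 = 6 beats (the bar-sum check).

1) 0.0ms=0b +545.455ms=1b
2) 545.455ms=1b +545.455ms=1b
3) 1090.909ms=2b +545.455ms=1b
4) 1636.364ms=3b +545.455ms=1b
5) 2181.818ms=4b +409.091ms=3/4b
6) 2590.909ms=19/4b +409.091ms=3/4b
7) 3000.0ms=11/2b +272.727ms=1/2b
Σ=6b of 6 (110bpm 2/4) — PASS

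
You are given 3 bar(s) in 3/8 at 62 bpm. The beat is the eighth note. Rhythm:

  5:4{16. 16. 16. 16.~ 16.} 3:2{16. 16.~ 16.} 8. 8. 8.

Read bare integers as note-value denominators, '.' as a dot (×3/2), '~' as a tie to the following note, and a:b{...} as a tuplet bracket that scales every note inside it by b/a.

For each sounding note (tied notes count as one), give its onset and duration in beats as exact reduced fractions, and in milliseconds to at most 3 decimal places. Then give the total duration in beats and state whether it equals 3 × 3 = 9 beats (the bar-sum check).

1) 0.0ms=0b +580.645ms=3/5b
2) 580.645ms=3/5b +580.645ms=3/5b
3) 1161.29ms=6/5b +580.645ms=3/5b
4) 1741.935ms=9/5b +1161.29ms=6/5b
5) 2903.226ms=3b +483.871ms=1/2b
6) 3387.097ms=7/2b +967.742ms=1b
7) 4354.839ms=9/2b +1451.613ms=3/2b
8) 5806.452ms=6b +1451.613ms=3/2b
9) 7258.065ms=15/2b +1451.613ms=3/2b
Σ=9b of 9 (62bpm 3/8) — PASS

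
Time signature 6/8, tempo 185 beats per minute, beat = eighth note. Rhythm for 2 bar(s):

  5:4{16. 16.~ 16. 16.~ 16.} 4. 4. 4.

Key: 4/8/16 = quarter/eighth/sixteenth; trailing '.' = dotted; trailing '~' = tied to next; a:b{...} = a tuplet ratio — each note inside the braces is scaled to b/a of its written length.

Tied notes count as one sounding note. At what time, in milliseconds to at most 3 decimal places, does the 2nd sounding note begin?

1. 0.0ms @ 0 + 194.595ms (3/5)
2. 194.595ms @ 3/5 + 389.189ms (6/5)
3. 583.784ms @ 9/5 + 389.189ms (6/5)
4. 972.973ms @ 3 + 972.973ms (3)
5. 1945.946ms @ 6 + 972.973ms (3)
6. 2918.919ms @ 9 + 972.973ms (3)

note 2 onset = 3/5b = 194.595ms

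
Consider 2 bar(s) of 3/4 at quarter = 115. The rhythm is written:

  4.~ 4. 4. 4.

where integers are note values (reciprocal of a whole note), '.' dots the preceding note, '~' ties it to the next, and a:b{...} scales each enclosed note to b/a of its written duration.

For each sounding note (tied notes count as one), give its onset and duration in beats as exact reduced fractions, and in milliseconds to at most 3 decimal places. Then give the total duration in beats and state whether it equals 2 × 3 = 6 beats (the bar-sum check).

1) 0.0ms=0b +1565.217ms=3b
2) 1565.217ms=3b +782.609ms=3/2b
3) 2347.826ms=9/2b +782.609ms=3/2b
Σ=6b of 6 (115bpm 3/4) — PASS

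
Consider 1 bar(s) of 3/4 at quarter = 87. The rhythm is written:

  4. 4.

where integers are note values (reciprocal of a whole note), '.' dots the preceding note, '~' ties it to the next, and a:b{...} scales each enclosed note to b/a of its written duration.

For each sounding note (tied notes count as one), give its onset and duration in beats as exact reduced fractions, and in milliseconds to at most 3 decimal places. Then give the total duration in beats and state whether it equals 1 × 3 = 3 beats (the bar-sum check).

1) 0.0ms=0b +1034.483ms=3/2b
2) 1034.483ms=3/2b +1034.483ms=3/2b
Σ=3b of 3 (87bpm 3/4) — PASS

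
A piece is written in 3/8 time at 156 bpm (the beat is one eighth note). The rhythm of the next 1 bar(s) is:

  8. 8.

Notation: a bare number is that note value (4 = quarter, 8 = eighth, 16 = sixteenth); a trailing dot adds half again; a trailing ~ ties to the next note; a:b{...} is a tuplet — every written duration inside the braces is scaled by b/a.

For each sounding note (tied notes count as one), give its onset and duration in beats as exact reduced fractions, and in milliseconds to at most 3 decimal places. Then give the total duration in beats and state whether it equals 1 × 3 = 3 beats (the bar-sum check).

1) 0.0ms=0b +576.923ms=3/2b
2) 576.923ms=3/2b +576.923ms=3/2b
Σ=3b of 3 (156bpm 3/8) — PASS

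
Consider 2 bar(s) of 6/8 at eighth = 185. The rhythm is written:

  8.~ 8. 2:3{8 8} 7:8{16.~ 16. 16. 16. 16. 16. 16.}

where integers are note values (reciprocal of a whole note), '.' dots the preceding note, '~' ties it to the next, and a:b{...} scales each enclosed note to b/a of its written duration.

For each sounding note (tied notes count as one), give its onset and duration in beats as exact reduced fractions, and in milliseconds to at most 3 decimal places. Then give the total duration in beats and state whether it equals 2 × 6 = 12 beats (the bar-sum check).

1) 0.0ms=0b +972.973ms=3b
2) 972.973ms=3b +486.486ms=3/2b
3) 1459.459ms=9/2b +486.486ms=3/2b
4) 1945.946ms=6b +555.985ms=12/7b
5) 2501.931ms=54/7b +277.992ms=6/7b
6) 2779.923ms=60/7b +277.992ms=6/7b
7) 3057.915ms=66/7b +277.992ms=6/7b
8) 3335.907ms=72/7b +277.992ms=6/7b
9) 3613.9ms=78/7b +277.992ms=6/7b
Σ=12b of 12 (185bpm 6/8) — PASS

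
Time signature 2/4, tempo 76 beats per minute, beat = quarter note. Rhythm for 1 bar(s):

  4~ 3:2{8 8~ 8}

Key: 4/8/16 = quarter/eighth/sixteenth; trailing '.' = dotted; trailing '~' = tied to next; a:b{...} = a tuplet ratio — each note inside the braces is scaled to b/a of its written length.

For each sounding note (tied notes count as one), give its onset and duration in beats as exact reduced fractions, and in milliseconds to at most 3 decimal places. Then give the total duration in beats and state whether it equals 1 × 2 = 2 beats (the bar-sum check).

1) 0.0ms=0b +1052.632ms=4/3b
2) 1052.632ms=4/3b +526.316ms=2/3b
Σ=2b of 2 (76bpm 2/4) — PASS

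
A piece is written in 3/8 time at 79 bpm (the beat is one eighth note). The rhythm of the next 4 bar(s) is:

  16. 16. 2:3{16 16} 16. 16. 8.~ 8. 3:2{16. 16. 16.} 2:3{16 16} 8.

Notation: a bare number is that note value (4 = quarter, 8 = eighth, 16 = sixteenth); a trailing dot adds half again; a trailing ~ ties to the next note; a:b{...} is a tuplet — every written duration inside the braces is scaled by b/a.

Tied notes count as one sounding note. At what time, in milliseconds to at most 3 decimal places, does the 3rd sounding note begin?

note 3 onset = 3/2b = 1139.241ms

1. 0.0ms @ 0 + 569.62ms (3/4)
2. 569.62ms @ 3/4 + 569.62ms (3/4)
3. 1139.241ms @ 3/2 + 569.62ms (3/4)
4. 1708.861ms @ 9/4 + 569.62ms (3/4)
5. 2278.481ms @ 3 + 569.62ms (3/4)
6. 2848.101ms @ 15/4 + 569.62ms (3/4)
7. 3417.722ms @ 9/2 + 2278.481ms (3)
8. 5696.203ms @ 15/2 + 379.747ms (1/2)
9. 6075.949ms @ 8 + 379.747ms (1/2)
10. 6455.696ms @ 17/2 + 379.747ms (1/2)
11. 6835.443ms @ 9 + 569.62ms (3/4)
12. 7405.063ms @ 39/4 + 569.62ms (3/4)
13. 7974.684ms @ 21/2 + 1139.241ms (3/2)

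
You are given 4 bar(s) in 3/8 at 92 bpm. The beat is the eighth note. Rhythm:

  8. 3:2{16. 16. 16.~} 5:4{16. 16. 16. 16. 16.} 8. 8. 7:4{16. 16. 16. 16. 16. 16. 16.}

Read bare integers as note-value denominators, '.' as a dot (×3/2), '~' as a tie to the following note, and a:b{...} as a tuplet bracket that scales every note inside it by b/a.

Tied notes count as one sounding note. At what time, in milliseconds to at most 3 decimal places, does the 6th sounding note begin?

note 6 onset = 21/5b = 2739.13ms

1. 0.0ms @ 0 + 978.261ms (3/2)
2. 978.261ms @ 3/2 + 326.087ms (1/2)
3. 1304.348ms @ 2 + 326.087ms (1/2)
4. 1630.435ms @ 5/2 + 717.391ms (11/10)
5. 2347.826ms @ 18/5 + 391.304ms (3/5)
6. 2739.13ms @ 21/5 + 391.304ms (3/5)
7. 3130.435ms @ 24/5 + 391.304ms (3/5)
8. 3521.739ms @ 27/5 + 391.304ms (3/5)
9. 3913.043ms @ 6 + 978.261ms (3/2)
10. 4891.304ms @ 15/2 + 978.261ms (3/2)
11. 5869.565ms @ 9 + 279.503ms (3/7)
12. 6149.068ms @ 66/7 + 279.503ms (3/7)
13. 6428.571ms @ 69/7 + 279.503ms (3/7)
14. 6708.075ms @ 72/7 + 279.503ms (3/7)
15. 6987.578ms @ 75/7 + 279.503ms (3/7)
16. 7267.081ms @ 78/7 + 279.503ms (3/7)
17. 7546.584ms @ 81/7 + 279.503ms (3/7)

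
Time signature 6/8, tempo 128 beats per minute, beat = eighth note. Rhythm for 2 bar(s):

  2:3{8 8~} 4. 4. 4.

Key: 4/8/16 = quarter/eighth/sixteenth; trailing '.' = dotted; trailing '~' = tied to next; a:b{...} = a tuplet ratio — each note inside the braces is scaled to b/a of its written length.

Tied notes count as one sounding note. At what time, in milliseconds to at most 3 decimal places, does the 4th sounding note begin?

note 4 onset = 9b = 4218.75ms

1. 0.0ms @ 0 + 703.125ms (3/2)
2. 703.125ms @ 3/2 + 2109.375ms (9/2)
3. 2812.5ms @ 6 + 1406.25ms (3)
4. 4218.75ms @ 9 + 1406.25ms (3)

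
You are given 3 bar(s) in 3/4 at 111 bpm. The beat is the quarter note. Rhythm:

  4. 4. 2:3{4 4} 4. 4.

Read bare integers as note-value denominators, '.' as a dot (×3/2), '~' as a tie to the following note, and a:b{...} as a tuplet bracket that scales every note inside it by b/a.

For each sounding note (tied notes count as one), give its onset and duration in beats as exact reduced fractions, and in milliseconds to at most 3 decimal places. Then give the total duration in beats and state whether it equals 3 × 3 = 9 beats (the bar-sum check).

1) 0.0ms=0b +810.811ms=3/2b
2) 810.811ms=3/2b +810.811ms=3/2b
3) 1621.622ms=3b +810.811ms=3/2b
4) 2432.432ms=9/2b +810.811ms=3/2b
5) 3243.243ms=6b +810.811ms=3/2b
6) 4054.054ms=15/2b +810.811ms=3/2b
Σ=9b of 9 (111bpm 3/4) — PASS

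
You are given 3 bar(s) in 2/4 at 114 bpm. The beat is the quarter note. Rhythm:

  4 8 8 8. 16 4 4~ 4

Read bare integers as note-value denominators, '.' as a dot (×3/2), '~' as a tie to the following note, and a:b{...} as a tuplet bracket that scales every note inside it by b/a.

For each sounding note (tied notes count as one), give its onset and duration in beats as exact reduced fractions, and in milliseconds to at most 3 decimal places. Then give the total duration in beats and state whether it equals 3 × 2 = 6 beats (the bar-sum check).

1) 0.0ms=0b +526.316ms=1b
2) 526.316ms=1b +263.158ms=1/2b
3) 789.474ms=3/2b +263.158ms=1/2b
4) 1052.632ms=2b +394.737ms=3/4b
5) 1447.368ms=11/4b +131.579ms=1/4b
6) 1578.947ms=3b +526.316ms=1b
7) 2105.263ms=4b +1052.632ms=2b
Σ=6b of 6 (114bpm 2/4) — PASS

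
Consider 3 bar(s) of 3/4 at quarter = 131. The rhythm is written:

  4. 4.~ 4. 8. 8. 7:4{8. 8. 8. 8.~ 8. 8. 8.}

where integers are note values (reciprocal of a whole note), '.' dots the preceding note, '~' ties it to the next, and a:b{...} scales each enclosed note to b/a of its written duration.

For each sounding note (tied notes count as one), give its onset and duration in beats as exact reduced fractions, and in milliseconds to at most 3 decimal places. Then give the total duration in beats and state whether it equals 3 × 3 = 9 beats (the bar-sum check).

1) 0.0ms=0b +687.023ms=3/2b
2) 687.023ms=3/2b +1374.046ms=3b
3) 2061.069ms=9/2b +343.511ms=3/4b
4) 2404.58ms=21/4b +343.511ms=3/4b
5) 2748.092ms=6b +196.292ms=3/7b
6) 2944.384ms=45/7b +196.292ms=3/7b
7) 3140.676ms=48/7b +196.292ms=3/7b
8) 3336.968ms=51/7b +392.585ms=6/7b
9) 3729.553ms=57/7b +196.292ms=3/7b
10) 3925.845ms=60/7b +196.292ms=3/7b
Σ=9b of 9 (131bpm 3/4) — PASS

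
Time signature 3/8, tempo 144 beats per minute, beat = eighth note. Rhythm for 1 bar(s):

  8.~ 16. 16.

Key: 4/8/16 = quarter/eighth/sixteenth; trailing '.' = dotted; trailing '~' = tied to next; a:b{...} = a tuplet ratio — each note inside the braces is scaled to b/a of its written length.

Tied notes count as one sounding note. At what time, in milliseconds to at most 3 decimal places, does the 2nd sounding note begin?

1. 0.0ms @ 0 + 937.5ms (9/4)
2. 937.5ms @ 9/4 + 312.5ms (3/4)

note 2 onset = 9/4b = 937.5ms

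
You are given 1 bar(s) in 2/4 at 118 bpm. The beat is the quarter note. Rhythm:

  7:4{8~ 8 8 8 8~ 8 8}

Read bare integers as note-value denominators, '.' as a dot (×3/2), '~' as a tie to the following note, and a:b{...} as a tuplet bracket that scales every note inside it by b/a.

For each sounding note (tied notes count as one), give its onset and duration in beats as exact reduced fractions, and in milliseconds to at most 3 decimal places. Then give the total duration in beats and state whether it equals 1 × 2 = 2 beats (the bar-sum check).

1) 0.0ms=0b +290.557ms=4/7b
2) 290.557ms=4/7b +145.278ms=2/7b
3) 435.835ms=6/7b +145.278ms=2/7b
4) 581.114ms=8/7b +290.557ms=4/7b
5) 871.671ms=12/7b +145.278ms=2/7b
Σ=2b of 2 (118bpm 2/4) — PASS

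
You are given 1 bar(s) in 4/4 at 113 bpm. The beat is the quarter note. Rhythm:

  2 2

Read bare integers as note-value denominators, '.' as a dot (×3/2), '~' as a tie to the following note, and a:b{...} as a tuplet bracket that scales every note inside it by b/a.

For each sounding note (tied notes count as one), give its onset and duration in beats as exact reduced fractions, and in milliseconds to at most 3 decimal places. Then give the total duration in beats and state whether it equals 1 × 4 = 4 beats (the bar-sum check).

1) 0.0ms=0b +1061.947ms=2b
2) 1061.947ms=2b +1061.947ms=2b
Σ=4b of 4 (113bpm 4/4) — PASS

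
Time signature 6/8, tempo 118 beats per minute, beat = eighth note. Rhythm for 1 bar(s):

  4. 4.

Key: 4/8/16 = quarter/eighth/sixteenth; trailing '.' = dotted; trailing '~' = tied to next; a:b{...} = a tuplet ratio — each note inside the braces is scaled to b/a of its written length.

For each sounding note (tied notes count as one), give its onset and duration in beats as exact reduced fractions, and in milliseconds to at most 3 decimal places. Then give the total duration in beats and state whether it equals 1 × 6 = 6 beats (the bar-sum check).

1) 0.0ms=0b +1525.424ms=3b
2) 1525.424ms=3b +1525.424ms=3b
Σ=6b of 6 (118bpm 6/8) — PASS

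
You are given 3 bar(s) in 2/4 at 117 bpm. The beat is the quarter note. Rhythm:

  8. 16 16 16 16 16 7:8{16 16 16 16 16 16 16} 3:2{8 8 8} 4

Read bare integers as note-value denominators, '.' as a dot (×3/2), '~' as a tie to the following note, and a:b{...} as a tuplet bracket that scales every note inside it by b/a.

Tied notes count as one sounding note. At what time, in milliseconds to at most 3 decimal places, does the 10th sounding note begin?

1. 0.0ms @ 0 + 384.615ms (3/4)
2. 384.615ms @ 3/4 + 128.205ms (1/4)
3. 512.821ms @ 1 + 128.205ms (1/4)
4. 641.026ms @ 5/4 + 128.205ms (1/4)
5. 769.231ms @ 3/2 + 128.205ms (1/4)
6. 897.436ms @ 7/4 + 128.205ms (1/4)
7. 1025.641ms @ 2 + 146.52ms (2/7)
8. 1172.161ms @ 16/7 + 146.52ms (2/7)
9. 1318.681ms @ 18/7 + 146.52ms (2/7)
10. 1465.201ms @ 20/7 + 146.52ms (2/7)
11. 1611.722ms @ 22/7 + 146.52ms (2/7)
12. 1758.242ms @ 24/7 + 146.52ms (2/7)
13. 1904.762ms @ 26/7 + 146.52ms (2/7)
14. 2051.282ms @ 4 + 170.94ms (1/3)
15. 2222.222ms @ 13/3 + 170.94ms (1/3)
16. 2393.162ms @ 14/3 + 170.94ms (1/3)
17. 2564.103ms @ 5 + 512.821ms (1)

note 10 onset = 20/7b = 1465.201ms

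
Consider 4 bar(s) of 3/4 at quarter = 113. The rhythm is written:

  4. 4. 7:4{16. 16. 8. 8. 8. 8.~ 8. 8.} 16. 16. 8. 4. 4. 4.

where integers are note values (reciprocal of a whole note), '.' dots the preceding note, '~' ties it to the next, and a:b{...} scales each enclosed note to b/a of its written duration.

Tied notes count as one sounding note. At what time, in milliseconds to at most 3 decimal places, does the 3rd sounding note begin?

note 3 onset = 3b = 1592.92ms

1. 0.0ms @ 0 + 796.46ms (3/2)
2. 796.46ms @ 3/2 + 796.46ms (3/2)
3. 1592.92ms @ 3 + 113.78ms (3/14)
4. 1706.7ms @ 45/14 + 113.78ms (3/14)
5. 1820.48ms @ 24/7 + 227.56ms (3/7)
6. 2048.04ms @ 27/7 + 227.56ms (3/7)
7. 2275.601ms @ 30/7 + 227.56ms (3/7)
8. 2503.161ms @ 33/7 + 455.12ms (6/7)
9. 2958.281ms @ 39/7 + 227.56ms (3/7)
10. 3185.841ms @ 6 + 199.115ms (3/8)
11. 3384.956ms @ 51/8 + 199.115ms (3/8)
12. 3584.071ms @ 27/4 + 398.23ms (3/4)
13. 3982.301ms @ 15/2 + 796.46ms (3/2)
14. 4778.761ms @ 9 + 796.46ms (3/2)
15. 5575.221ms @ 21/2 + 796.46ms (3/2)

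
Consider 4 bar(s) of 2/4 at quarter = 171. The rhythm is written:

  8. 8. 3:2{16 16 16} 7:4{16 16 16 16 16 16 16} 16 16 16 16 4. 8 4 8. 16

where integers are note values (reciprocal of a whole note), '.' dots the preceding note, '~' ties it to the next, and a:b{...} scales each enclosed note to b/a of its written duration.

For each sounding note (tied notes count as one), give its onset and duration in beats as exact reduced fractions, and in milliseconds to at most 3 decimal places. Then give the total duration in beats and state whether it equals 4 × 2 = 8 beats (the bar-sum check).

1) 0.0ms=0b +263.158ms=3/4b
2) 263.158ms=3/4b +263.158ms=3/4b
3) 526.316ms=3/2b +58.48ms=1/6b
4) 584.795ms=5/3b +58.48ms=1/6b
5) 643.275ms=11/6b +58.48ms=1/6b
6) 701.754ms=2b +50.125ms=1/7b
7) 751.88ms=15/7b +50.125ms=1/7b
8) 802.005ms=16/7b +50.125ms=1/7b
9) 852.13ms=17/7b +50.125ms=1/7b
10) 902.256ms=18/7b +50.125ms=1/7b
11) 952.381ms=19/7b +50.125ms=1/7b
12) 1002.506ms=20/7b +50.125ms=1/7b
13) 1052.632ms=3b +87.719ms=1/4b
14) 1140.351ms=13/4b +87.719ms=1/4b
15) 1228.07ms=7/2b +87.719ms=1/4b
16) 1315.789ms=15/4b +87.719ms=1/4b
17) 1403.509ms=4b +526.316ms=3/2b
18) 1929.825ms=11/2b +175.439ms=1/2b
19) 2105.263ms=6b +350.877ms=1b
20) 2456.14ms=7b +263.158ms=3/4b
21) 2719.298ms=31/4b +87.719ms=1/4b
Σ=8b of 8 (171bpm 2/4) — PASS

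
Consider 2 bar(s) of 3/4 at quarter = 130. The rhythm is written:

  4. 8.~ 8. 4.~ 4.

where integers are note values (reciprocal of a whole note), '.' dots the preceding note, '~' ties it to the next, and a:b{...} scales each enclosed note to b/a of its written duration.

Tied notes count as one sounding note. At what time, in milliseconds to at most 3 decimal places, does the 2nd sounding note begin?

1. 0.0ms @ 0 + 692.308ms (3/2)
2. 692.308ms @ 3/2 + 692.308ms (3/2)
3. 1384.615ms @ 3 + 1384.615ms (3)

note 2 onset = 3/2b = 692.308ms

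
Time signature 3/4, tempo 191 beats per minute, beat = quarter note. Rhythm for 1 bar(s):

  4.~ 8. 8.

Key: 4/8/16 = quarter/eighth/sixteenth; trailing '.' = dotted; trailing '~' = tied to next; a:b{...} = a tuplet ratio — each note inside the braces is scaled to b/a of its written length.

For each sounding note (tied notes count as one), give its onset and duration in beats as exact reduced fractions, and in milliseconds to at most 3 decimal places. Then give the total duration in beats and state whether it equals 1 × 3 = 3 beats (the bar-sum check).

1) 0.0ms=0b +706.806ms=9/4b
2) 706.806ms=9/4b +235.602ms=3/4b
Σ=3b of 3 (191bpm 3/4) — PASS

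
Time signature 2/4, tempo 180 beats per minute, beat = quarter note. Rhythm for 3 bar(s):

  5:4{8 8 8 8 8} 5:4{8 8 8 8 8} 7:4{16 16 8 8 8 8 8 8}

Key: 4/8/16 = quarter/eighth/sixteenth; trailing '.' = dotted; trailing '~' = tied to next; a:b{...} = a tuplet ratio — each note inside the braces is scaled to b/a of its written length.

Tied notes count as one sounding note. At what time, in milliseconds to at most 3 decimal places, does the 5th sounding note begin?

note 5 onset = 8/5b = 533.333ms

1. 0.0ms @ 0 + 133.333ms (2/5)
2. 133.333ms @ 2/5 + 133.333ms (2/5)
3. 266.667ms @ 4/5 + 133.333ms (2/5)
4. 400.0ms @ 6/5 + 133.333ms (2/5)
5. 533.333ms @ 8/5 + 133.333ms (2/5)
6. 666.667ms @ 2 + 133.333ms (2/5)
7. 800.0ms @ 12/5 + 133.333ms (2/5)
8. 933.333ms @ 14/5 + 133.333ms (2/5)
9. 1066.667ms @ 16/5 + 133.333ms (2/5)
10. 1200.0ms @ 18/5 + 133.333ms (2/5)
11. 1333.333ms @ 4 + 47.619ms (1/7)
12. 1380.952ms @ 29/7 + 47.619ms (1/7)
13. 1428.571ms @ 30/7 + 95.238ms (2/7)
14. 1523.81ms @ 32/7 + 95.238ms (2/7)
15. 1619.048ms @ 34/7 + 95.238ms (2/7)
16. 1714.286ms @ 36/7 + 95.238ms (2/7)
17. 1809.524ms @ 38/7 + 95.238ms (2/7)
18. 1904.762ms @ 40/7 + 95.238ms (2/7)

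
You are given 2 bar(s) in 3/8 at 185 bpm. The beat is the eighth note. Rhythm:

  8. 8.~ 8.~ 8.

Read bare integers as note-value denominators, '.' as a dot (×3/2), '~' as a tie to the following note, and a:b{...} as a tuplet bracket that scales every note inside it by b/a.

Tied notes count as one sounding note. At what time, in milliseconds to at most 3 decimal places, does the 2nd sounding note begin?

note 2 onset = 3/2b = 486.486ms

1. 0.0ms @ 0 + 486.486ms (3/2)
2. 486.486ms @ 3/2 + 1459.459ms (9/2)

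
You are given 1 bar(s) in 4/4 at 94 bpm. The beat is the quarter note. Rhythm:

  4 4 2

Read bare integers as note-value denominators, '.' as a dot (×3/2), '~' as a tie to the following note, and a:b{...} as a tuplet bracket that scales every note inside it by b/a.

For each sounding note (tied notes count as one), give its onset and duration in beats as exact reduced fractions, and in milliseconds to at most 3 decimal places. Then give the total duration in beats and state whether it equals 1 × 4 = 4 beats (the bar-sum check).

1) 0.0ms=0b +638.298ms=1b
2) 638.298ms=1b +638.298ms=1b
3) 1276.596ms=2b +1276.596ms=2b
Σ=4b of 4 (94bpm 4/4) — PASS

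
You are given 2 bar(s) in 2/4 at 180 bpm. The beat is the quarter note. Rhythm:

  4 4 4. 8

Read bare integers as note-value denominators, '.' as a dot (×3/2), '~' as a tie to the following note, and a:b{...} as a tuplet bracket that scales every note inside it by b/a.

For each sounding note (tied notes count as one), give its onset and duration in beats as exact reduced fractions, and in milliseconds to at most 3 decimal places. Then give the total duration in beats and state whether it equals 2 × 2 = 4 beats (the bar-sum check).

1) 0.0ms=0b +333.333ms=1b
2) 333.333ms=1b +333.333ms=1b
3) 666.667ms=2b +500.0ms=3/2b
4) 1166.667ms=7/2b +166.667ms=1/2b
Σ=4b of 4 (180bpm 2/4) — PASS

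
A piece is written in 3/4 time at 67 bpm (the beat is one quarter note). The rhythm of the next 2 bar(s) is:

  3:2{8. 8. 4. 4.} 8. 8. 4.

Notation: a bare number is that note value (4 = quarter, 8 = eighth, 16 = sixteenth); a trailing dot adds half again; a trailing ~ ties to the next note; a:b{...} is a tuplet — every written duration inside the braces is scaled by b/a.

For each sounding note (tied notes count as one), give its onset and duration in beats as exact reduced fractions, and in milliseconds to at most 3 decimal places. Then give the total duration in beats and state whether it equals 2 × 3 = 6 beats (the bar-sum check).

1) 0.0ms=0b +447.761ms=1/2b
2) 447.761ms=1/2b +447.761ms=1/2b
3) 895.522ms=1b +895.522ms=1b
4) 1791.045ms=2b +895.522ms=1b
5) 2686.567ms=3b +671.642ms=3/4b
6) 3358.209ms=15/4b +671.642ms=3/4b
7) 4029.851ms=9/2b +1343.284ms=3/2b
Σ=6b of 6 (67bpm 3/4) — PASS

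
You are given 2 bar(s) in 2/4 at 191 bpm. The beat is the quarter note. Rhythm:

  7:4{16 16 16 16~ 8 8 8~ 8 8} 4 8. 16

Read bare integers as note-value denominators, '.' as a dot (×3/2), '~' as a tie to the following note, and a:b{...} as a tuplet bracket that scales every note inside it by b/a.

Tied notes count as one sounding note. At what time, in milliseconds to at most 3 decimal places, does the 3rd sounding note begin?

1. 0.0ms @ 0 + 44.877ms (1/7)
2. 44.877ms @ 1/7 + 44.877ms (1/7)
3. 89.753ms @ 2/7 + 44.877ms (1/7)
4. 134.63ms @ 3/7 + 134.63ms (3/7)
5. 269.26ms @ 6/7 + 89.753ms (2/7)
6. 359.013ms @ 8/7 + 179.506ms (4/7)
7. 538.519ms @ 12/7 + 89.753ms (2/7)
8. 628.272ms @ 2 + 314.136ms (1)
9. 942.408ms @ 3 + 235.602ms (3/4)
10. 1178.01ms @ 15/4 + 78.534ms (1/4)

note 3 onset = 2/7b = 89.753ms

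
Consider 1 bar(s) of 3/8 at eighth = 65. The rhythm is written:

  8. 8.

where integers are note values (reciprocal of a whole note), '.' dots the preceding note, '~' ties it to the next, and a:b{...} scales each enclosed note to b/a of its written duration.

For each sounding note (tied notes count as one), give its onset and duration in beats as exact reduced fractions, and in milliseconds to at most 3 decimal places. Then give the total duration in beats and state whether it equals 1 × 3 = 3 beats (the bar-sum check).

1) 0.0ms=0b +1384.615ms=3/2b
2) 1384.615ms=3/2b +1384.615ms=3/2b
Σ=3b of 3 (65bpm 3/8) — PASS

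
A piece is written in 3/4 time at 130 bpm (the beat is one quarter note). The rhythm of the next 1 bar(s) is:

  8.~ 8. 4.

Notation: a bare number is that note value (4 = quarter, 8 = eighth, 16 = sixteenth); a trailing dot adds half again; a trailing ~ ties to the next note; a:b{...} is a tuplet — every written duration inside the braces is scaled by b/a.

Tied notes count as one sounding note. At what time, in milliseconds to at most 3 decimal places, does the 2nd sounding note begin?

1. 0.0ms @ 0 + 692.308ms (3/2)
2. 692.308ms @ 3/2 + 692.308ms (3/2)

note 2 onset = 3/2b = 692.308ms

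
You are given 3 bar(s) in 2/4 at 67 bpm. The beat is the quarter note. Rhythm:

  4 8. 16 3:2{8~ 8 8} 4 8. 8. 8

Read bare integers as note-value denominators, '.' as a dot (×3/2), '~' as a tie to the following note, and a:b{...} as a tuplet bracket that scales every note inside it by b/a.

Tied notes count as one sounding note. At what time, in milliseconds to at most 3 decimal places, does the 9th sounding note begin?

1. 0.0ms @ 0 + 895.522ms (1)
2. 895.522ms @ 1 + 671.642ms (3/4)
3. 1567.164ms @ 7/4 + 223.881ms (1/4)
4. 1791.045ms @ 2 + 597.015ms (2/3)
5. 2388.06ms @ 8/3 + 298.507ms (1/3)
6. 2686.567ms @ 3 + 895.522ms (1)
7. 3582.09ms @ 4 + 671.642ms (3/4)
8. 4253.731ms @ 19/4 + 671.642ms (3/4)
9. 4925.373ms @ 11/2 + 447.761ms (1/2)

note 9 onset = 11/2b = 4925.373ms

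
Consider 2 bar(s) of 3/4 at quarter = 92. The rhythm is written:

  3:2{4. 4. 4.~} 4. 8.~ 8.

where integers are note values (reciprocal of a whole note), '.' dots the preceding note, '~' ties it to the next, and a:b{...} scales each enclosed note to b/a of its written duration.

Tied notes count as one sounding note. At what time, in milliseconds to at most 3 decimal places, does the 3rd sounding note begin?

1. 0.0ms @ 0 + 652.174ms (1)
2. 652.174ms @ 1 + 652.174ms (1)
3. 1304.348ms @ 2 + 1630.435ms (5/2)
4. 2934.783ms @ 9/2 + 978.261ms (3/2)

note 3 onset = 2b = 1304.348ms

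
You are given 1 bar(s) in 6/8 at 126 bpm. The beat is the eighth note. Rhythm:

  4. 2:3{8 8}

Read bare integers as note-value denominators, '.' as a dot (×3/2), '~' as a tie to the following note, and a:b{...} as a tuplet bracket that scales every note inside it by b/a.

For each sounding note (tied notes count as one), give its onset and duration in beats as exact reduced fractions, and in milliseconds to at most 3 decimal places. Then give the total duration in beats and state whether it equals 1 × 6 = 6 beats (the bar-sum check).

1) 0.0ms=0b +1428.571ms=3b
2) 1428.571ms=3b +714.286ms=3/2b
3) 2142.857ms=9/2b +714.286ms=3/2b
Σ=6b of 6 (126bpm 6/8) — PASS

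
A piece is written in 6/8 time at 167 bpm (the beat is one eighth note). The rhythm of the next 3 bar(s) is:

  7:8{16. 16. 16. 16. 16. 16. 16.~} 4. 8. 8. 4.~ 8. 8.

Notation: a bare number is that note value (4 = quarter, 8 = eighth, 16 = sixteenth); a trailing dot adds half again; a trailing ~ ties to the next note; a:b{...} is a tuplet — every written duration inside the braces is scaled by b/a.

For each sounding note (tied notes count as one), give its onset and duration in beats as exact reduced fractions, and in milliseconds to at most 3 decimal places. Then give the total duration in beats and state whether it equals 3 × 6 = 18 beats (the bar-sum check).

1) 0.0ms=0b +307.956ms=6/7b
2) 307.956ms=6/7b +307.956ms=6/7b
3) 615.911ms=12/7b +307.956ms=6/7b
4) 923.867ms=18/7b +307.956ms=6/7b
5) 1231.822ms=24/7b +307.956ms=6/7b
6) 1539.778ms=30/7b +307.956ms=6/7b
7) 1847.733ms=36/7b +1385.8ms=27/7b
8) 3233.533ms=9b +538.922ms=3/2b
9) 3772.455ms=21/2b +538.922ms=3/2b
10) 4311.377ms=12b +1616.766ms=9/2b
11) 5928.144ms=33/2b +538.922ms=3/2b
Σ=18b of 18 (167bpm 6/8) — PASS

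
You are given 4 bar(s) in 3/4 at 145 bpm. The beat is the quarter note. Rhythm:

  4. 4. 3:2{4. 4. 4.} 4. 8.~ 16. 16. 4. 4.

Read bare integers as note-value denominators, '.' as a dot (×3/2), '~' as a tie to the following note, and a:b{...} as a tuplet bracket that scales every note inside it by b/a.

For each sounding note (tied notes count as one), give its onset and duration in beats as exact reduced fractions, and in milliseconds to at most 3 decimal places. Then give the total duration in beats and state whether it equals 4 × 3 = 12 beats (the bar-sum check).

1) 0.0ms=0b +620.69ms=3/2b
2) 620.69ms=3/2b +620.69ms=3/2b
3) 1241.379ms=3b +413.793ms=1b
4) 1655.172ms=4b +413.793ms=1b
5) 2068.966ms=5b +413.793ms=1b
6) 2482.759ms=6b +620.69ms=3/2b
7) 3103.448ms=15/2b +465.517ms=9/8b
8) 3568.966ms=69/8b +155.172ms=3/8b
9) 3724.138ms=9b +620.69ms=3/2b
10) 4344.828ms=21/2b +620.69ms=3/2b
Σ=12b of 12 (145bpm 3/4) — PASS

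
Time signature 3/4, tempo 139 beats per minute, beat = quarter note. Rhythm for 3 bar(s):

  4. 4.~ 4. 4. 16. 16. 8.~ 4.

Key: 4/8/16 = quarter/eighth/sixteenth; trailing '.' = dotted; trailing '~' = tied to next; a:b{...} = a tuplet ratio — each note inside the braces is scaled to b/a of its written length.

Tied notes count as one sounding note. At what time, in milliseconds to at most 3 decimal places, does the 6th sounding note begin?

1. 0.0ms @ 0 + 647.482ms (3/2)
2. 647.482ms @ 3/2 + 1294.964ms (3)
3. 1942.446ms @ 9/2 + 647.482ms (3/2)
4. 2589.928ms @ 6 + 161.871ms (3/8)
5. 2751.799ms @ 51/8 + 161.871ms (3/8)
6. 2913.669ms @ 27/4 + 971.223ms (9/4)

note 6 onset = 27/4b = 2913.669ms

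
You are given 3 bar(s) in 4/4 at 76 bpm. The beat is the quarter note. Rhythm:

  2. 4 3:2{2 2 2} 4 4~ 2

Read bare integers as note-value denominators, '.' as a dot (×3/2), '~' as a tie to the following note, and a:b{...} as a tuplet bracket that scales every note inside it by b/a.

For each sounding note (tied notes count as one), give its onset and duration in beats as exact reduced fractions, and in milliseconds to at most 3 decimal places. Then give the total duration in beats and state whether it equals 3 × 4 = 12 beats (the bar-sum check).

1) 0.0ms=0b +2368.421ms=3b
2) 2368.421ms=3b +789.474ms=1b
3) 3157.895ms=4b +1052.632ms=4/3b
4) 4210.526ms=16/3b +1052.632ms=4/3b
5) 5263.158ms=20/3b +1052.632ms=4/3b
6) 6315.789ms=8b +789.474ms=1b
7) 7105.263ms=9b +2368.421ms=3b
Σ=12b of 12 (76bpm 4/4) — PASS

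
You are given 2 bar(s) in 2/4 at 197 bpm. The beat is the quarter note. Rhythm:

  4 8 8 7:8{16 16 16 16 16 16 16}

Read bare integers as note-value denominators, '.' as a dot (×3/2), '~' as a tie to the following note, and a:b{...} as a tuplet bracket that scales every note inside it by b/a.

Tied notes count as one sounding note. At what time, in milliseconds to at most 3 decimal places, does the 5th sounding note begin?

1. 0.0ms @ 0 + 304.569ms (1)
2. 304.569ms @ 1 + 152.284ms (1/2)
3. 456.853ms @ 3/2 + 152.284ms (1/2)
4. 609.137ms @ 2 + 87.02ms (2/7)
5. 696.157ms @ 16/7 + 87.02ms (2/7)
6. 783.176ms @ 18/7 + 87.02ms (2/7)
7. 870.196ms @ 20/7 + 87.02ms (2/7)
8. 957.215ms @ 22/7 + 87.02ms (2/7)
9. 1044.235ms @ 24/7 + 87.02ms (2/7)
10. 1131.255ms @ 26/7 + 87.02ms (2/7)

note 5 onset = 16/7b = 696.157ms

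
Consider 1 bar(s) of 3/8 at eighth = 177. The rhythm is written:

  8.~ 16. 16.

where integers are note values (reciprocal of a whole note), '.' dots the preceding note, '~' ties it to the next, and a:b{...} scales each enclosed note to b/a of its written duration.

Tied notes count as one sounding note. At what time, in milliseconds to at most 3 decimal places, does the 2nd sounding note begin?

1. 0.0ms @ 0 + 762.712ms (9/4)
2. 762.712ms @ 9/4 + 254.237ms (3/4)

note 2 onset = 9/4b = 762.712ms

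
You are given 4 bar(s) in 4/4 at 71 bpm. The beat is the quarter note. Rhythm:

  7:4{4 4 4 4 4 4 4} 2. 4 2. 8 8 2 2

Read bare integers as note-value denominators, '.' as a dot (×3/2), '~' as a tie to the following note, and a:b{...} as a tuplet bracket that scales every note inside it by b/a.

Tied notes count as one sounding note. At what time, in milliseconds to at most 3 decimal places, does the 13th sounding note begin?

note 13 onset = 12b = 10140.845ms

1. 0.0ms @ 0 + 482.897ms (4/7)
2. 482.897ms @ 4/7 + 482.897ms (4/7)
3. 965.795ms @ 8/7 + 482.897ms (4/7)
4. 1448.692ms @ 12/7 + 482.897ms (4/7)
5. 1931.59ms @ 16/7 + 482.897ms (4/7)
6. 2414.487ms @ 20/7 + 482.897ms (4/7)
7. 2897.384ms @ 24/7 + 482.897ms (4/7)
8. 3380.282ms @ 4 + 2535.211ms (3)
9. 5915.493ms @ 7 + 845.07ms (1)
10. 6760.563ms @ 8 + 2535.211ms (3)
11. 9295.775ms @ 11 + 422.535ms (1/2)
12. 9718.31ms @ 23/2 + 422.535ms (1/2)
13. 10140.845ms @ 12 + 1690.141ms (2)
14. 11830.986ms @ 14 + 1690.141ms (2)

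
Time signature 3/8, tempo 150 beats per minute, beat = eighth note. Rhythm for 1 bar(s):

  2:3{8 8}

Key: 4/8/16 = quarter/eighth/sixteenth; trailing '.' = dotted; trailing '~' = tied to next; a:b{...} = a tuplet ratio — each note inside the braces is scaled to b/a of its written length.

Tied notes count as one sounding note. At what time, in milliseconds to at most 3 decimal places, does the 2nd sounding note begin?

note 2 onset = 3/2b = 600.0ms

1. 0.0ms @ 0 + 600.0ms (3/2)
2. 600.0ms @ 3/2 + 600.0ms (3/2)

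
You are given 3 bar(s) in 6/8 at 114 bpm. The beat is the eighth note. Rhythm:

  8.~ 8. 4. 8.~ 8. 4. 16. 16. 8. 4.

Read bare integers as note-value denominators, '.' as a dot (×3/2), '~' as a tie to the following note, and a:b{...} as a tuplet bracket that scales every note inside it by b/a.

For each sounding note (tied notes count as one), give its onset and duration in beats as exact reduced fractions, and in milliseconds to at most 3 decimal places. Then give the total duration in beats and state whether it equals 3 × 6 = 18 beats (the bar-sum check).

1) 0.0ms=0b +1578.947ms=3b
2) 1578.947ms=3b +1578.947ms=3b
3) 3157.895ms=6b +1578.947ms=3b
4) 4736.842ms=9b +1578.947ms=3b
5) 6315.789ms=12b +394.737ms=3/4b
6) 6710.526ms=51/4b +394.737ms=3/4b
7) 7105.263ms=27/2b +789.474ms=3/2b
8) 7894.737ms=15b +1578.947ms=3b
Σ=18b of 18 (114bpm 6/8) — PASS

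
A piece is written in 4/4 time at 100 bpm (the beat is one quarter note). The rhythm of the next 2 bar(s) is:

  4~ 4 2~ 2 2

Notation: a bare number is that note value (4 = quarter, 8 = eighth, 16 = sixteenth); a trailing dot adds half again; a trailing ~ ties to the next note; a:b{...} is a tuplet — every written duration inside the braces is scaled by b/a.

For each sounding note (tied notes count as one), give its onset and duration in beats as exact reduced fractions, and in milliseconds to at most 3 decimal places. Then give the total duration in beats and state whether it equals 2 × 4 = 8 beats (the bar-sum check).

1) 0.0ms=0b +1200.0ms=2b
2) 1200.0ms=2b +2400.0ms=4b
3) 3600.0ms=6b +1200.0ms=2b
Σ=8b of 8 (100bpm 4/4) — PASS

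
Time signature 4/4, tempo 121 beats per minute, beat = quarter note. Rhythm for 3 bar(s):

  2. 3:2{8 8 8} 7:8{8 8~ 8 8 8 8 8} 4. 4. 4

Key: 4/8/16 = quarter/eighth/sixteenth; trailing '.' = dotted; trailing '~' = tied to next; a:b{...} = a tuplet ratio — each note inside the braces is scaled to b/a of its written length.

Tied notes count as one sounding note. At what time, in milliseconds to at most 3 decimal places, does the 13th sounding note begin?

1. 0.0ms @ 0 + 1487.603ms (3)
2. 1487.603ms @ 3 + 165.289ms (1/3)
3. 1652.893ms @ 10/3 + 165.289ms (1/3)
4. 1818.182ms @ 11/3 + 165.289ms (1/3)
5. 1983.471ms @ 4 + 283.353ms (4/7)
6. 2266.824ms @ 32/7 + 566.706ms (8/7)
7. 2833.53ms @ 40/7 + 283.353ms (4/7)
8. 3116.883ms @ 44/7 + 283.353ms (4/7)
9. 3400.236ms @ 48/7 + 283.353ms (4/7)
10. 3683.589ms @ 52/7 + 283.353ms (4/7)
11. 3966.942ms @ 8 + 743.802ms (3/2)
12. 4710.744ms @ 19/2 + 743.802ms (3/2)
13. 5454.545ms @ 11 + 495.868ms (1)

note 13 onset = 11b = 5454.545ms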